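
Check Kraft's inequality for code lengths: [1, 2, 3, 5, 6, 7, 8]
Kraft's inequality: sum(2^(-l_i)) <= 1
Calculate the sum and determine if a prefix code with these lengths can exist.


Sum = 2^(-1) + 2^(-2) + 2^(-3) + 2^(-5) + 2^(-6) + 2^(-7) + 2^(-8)
    = 0.5 + 0.25 + 0.125 + 0.03125 + 0.015625 + 0.0078125 + 0.00390625
    = 239/256 = 0.93359375
Since 0.93359375 <= 1, Kraft's inequality IS satisfied.
A prefix code with these lengths CAN exist.

Kraft sum = 0.93359375. Satisfied.


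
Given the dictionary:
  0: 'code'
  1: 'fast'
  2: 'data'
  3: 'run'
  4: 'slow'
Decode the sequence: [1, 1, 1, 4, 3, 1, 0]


Look up each index in the dictionary:
  1 -> 'fast'
  1 -> 'fast'
  1 -> 'fast'
  4 -> 'slow'
  3 -> 'run'
  1 -> 'fast'
  0 -> 'code'

Decoded: "fast fast fast slow run fast code"


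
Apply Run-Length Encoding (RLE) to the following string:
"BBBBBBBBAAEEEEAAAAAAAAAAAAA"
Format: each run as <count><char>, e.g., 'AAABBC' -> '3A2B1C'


Scanning runs left to right:
  i=0: run of 'B' x 8 -> '8B'
  i=8: run of 'A' x 2 -> '2A'
  i=10: run of 'E' x 4 -> '4E'
  i=14: run of 'A' x 13 -> '13A'

RLE = 8B2A4E13A


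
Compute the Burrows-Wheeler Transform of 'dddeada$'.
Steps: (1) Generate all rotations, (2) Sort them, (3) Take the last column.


Rotations (sorted):
  0: $dddeada -> last char: a
  1: a$dddead -> last char: d
  2: ada$ddde -> last char: e
  3: da$dddea -> last char: a
  4: dddeada$ -> last char: $
  5: ddeada$d -> last char: d
  6: deada$dd -> last char: d
  7: eada$ddd -> last char: d


BWT = adea$ddd


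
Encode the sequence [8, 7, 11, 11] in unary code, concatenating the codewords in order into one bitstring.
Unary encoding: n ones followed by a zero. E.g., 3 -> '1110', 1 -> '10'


Encode each number as n ones followed by a terminating 0:
  8 -> 111111110 (9 bits)
  7 -> 11111110 (8 bits)
  11 -> 111111111110 (12 bits)
  11 -> 111111111110 (12 bits)
Total length = 9 + 8 + 12 + 12 = 41 bits.

Unary([8, 7, 11, 11]) = 11111111011111110111111111110111111111110 (41 bits)


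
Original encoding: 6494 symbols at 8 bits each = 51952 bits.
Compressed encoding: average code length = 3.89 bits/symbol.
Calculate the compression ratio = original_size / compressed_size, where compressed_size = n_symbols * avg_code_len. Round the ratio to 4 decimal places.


original_size = n_symbols * orig_bits = 6494 * 8 = 51952 bits
compressed_size = n_symbols * avg_code_len = 6494 * 3.89 = 25261.66 bits
ratio = original_size / compressed_size = 51952 / 25261.66 = 2.0566

Compression ratio = 2.0566


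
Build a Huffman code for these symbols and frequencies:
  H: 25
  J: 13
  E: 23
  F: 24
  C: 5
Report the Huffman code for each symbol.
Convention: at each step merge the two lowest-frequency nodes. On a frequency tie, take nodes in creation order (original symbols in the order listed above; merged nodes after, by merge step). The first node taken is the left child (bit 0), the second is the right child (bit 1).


Huffman tree construction:
Step 1: Merge C(5) + J(13) = 18
Step 2: Merge (C+J)(18) + E(23) = 41
Step 3: Merge F(24) + H(25) = 49
Step 4: Merge ((C+J)+E)(41) + (F+H)(49) = 90
Read each symbol's code off the tree from the root (left child = 0, right child = 1).

Codes:
  H: 11 (length 2)
  J: 001 (length 3)
  E: 01 (length 2)
  F: 10 (length 2)
  C: 000 (length 3)
Average code length: 198/90 = 2.2000 bits/symbol


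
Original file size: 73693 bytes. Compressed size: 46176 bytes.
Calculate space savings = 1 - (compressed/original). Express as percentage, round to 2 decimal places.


ratio = compressed/original = 46176/73693 = 0.6266
savings = 1 - ratio = 1 - 0.6266 = 0.3734
as a percentage: 0.3734 * 100 = 37.34%

Space savings = 1 - 46176/73693 = 37.34%


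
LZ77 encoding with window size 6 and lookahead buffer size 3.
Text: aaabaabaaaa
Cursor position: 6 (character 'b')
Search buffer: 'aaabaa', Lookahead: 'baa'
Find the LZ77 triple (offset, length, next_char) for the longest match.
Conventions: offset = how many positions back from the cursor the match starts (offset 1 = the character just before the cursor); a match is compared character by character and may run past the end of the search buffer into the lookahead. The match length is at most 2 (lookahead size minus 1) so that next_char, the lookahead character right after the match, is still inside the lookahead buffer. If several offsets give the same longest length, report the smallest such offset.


Try each offset into the search buffer:
  offset=1 (pos 5, char 'a'): match length 0
  offset=2 (pos 4, char 'a'): match length 0
  offset=3 (pos 3, char 'b'): match length 2
  offset=4 (pos 2, char 'a'): match length 0
  offset=5 (pos 1, char 'a'): match length 0
  offset=6 (pos 0, char 'a'): match length 0
Longest match has length 2 at offset 3.
next_char = character at position 6 + 2 = 8 -> 'a'

Best match: offset=3, length=2 (matching 'ba' starting at position 3)
LZ77 triple: (3, 2, 'a')


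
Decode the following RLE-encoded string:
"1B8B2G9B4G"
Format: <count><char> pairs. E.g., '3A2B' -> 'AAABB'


Expanding each <count><char> pair:
  1B -> 'B'
  8B -> 'BBBBBBBB'
  2G -> 'GG'
  9B -> 'BBBBBBBBB'
  4G -> 'GGGG'

Decoded = BBBBBBBBBGGBBBBBBBBBGGGG


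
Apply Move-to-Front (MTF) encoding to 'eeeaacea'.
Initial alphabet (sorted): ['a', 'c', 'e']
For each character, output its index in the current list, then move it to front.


MTF encoding:
'e': index 2 in ['a', 'c', 'e'] -> ['e', 'a', 'c']
'e': index 0 in ['e', 'a', 'c'] -> ['e', 'a', 'c']
'e': index 0 in ['e', 'a', 'c'] -> ['e', 'a', 'c']
'a': index 1 in ['e', 'a', 'c'] -> ['a', 'e', 'c']
'a': index 0 in ['a', 'e', 'c'] -> ['a', 'e', 'c']
'c': index 2 in ['a', 'e', 'c'] -> ['c', 'a', 'e']
'e': index 2 in ['c', 'a', 'e'] -> ['e', 'c', 'a']
'a': index 2 in ['e', 'c', 'a'] -> ['a', 'e', 'c']


Output: [2, 0, 0, 1, 0, 2, 2, 2]


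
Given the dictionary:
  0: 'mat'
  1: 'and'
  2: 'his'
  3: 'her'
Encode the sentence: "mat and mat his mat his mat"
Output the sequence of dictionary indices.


Look up each word in the dictionary:
  'mat' -> 0
  'and' -> 1
  'mat' -> 0
  'his' -> 2
  'mat' -> 0
  'his' -> 2
  'mat' -> 0

Encoded: [0, 1, 0, 2, 0, 2, 0]


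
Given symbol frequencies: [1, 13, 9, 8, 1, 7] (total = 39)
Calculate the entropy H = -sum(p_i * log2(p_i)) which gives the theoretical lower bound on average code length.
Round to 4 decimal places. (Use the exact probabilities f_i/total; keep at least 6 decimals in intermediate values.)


Per-symbol terms -p_i * log2(p_i) with p_i = f_i/39:
  p = 1/39 = 0.025641: log2(p) = -5.285402, -p*log2(p) = 0.135523
  p = 13/39 = 0.333333: log2(p) = -1.584963, -p*log2(p) = 0.528321
  p = 9/39 = 0.230769: log2(p) = -2.115477, -p*log2(p) = 0.488187
  p = 8/39 = 0.205128: log2(p) = -2.285402, -p*log2(p) = 0.468800
  p = 1/39 = 0.025641: log2(p) = -5.285402, -p*log2(p) = 0.135523
  p = 7/39 = 0.179487: log2(p) = -2.478047, -p*log2(p) = 0.444778
H = 0.135523 + 0.528321 + 0.488187 + 0.468800 + 0.135523 + 0.444778 = 2.201132

H = 2.2011 bits/symbol


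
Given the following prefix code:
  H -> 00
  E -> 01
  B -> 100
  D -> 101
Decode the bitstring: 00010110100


Decoding step by step:
Bits 00 -> H
Bits 01 -> E
Bits 01 -> E
Bits 101 -> D
Bits 00 -> H


Decoded message: HEEDH


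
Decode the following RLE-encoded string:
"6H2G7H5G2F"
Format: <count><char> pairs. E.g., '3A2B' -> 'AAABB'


Expanding each <count><char> pair:
  6H -> 'HHHHHH'
  2G -> 'GG'
  7H -> 'HHHHHHH'
  5G -> 'GGGGG'
  2F -> 'FF'

Decoded = HHHHHHGGHHHHHHHGGGGGFF


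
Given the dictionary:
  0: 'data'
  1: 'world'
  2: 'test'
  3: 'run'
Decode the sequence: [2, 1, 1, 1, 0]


Look up each index in the dictionary:
  2 -> 'test'
  1 -> 'world'
  1 -> 'world'
  1 -> 'world'
  0 -> 'data'

Decoded: "test world world world data"


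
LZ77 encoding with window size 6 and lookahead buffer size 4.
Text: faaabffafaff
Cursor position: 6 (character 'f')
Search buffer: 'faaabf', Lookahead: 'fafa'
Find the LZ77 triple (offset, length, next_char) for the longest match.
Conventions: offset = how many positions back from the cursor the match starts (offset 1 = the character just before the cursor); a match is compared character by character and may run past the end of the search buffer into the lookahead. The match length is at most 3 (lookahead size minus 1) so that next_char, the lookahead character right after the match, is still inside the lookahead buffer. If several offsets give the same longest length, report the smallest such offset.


Try each offset into the search buffer:
  offset=1 (pos 5, char 'f'): match length 1
  offset=2 (pos 4, char 'b'): match length 0
  offset=3 (pos 3, char 'a'): match length 0
  offset=4 (pos 2, char 'a'): match length 0
  offset=5 (pos 1, char 'a'): match length 0
  offset=6 (pos 0, char 'f'): match length 2
Longest match has length 2 at offset 6.
next_char = character at position 6 + 2 = 8 -> 'f'

Best match: offset=6, length=2 (matching 'fa' starting at position 0)
LZ77 triple: (6, 2, 'f')


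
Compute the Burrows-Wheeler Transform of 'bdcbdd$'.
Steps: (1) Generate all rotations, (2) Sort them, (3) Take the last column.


Rotations (sorted):
  0: $bdcbdd -> last char: d
  1: bdcbdd$ -> last char: $
  2: bdd$bdc -> last char: c
  3: cbdd$bd -> last char: d
  4: d$bdcbd -> last char: d
  5: dcbdd$b -> last char: b
  6: dd$bdcb -> last char: b


BWT = d$cddbb


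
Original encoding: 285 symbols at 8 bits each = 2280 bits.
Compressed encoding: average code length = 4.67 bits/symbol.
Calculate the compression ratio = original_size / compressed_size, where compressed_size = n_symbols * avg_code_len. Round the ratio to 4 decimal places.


original_size = n_symbols * orig_bits = 285 * 8 = 2280 bits
compressed_size = n_symbols * avg_code_len = 285 * 4.67 = 1330.95 bits
ratio = original_size / compressed_size = 2280 / 1330.95 = 1.7131

Compression ratio = 1.7131


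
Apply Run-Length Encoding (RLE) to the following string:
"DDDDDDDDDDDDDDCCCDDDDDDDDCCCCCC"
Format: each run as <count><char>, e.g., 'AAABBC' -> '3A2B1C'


Scanning runs left to right:
  i=0: run of 'D' x 14 -> '14D'
  i=14: run of 'C' x 3 -> '3C'
  i=17: run of 'D' x 8 -> '8D'
  i=25: run of 'C' x 6 -> '6C'

RLE = 14D3C8D6C


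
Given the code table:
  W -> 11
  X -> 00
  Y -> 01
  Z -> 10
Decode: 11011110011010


Decoding:
11 -> W
01 -> Y
11 -> W
10 -> Z
01 -> Y
10 -> Z
10 -> Z


Result: WYWZYZZ


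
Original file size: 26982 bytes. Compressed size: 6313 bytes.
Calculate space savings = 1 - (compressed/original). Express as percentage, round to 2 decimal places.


ratio = compressed/original = 6313/26982 = 0.233971
savings = 1 - ratio = 1 - 0.233971 = 0.766029
as a percentage: 0.766029 * 100 = 76.6%

Space savings = 1 - 6313/26982 = 76.6%


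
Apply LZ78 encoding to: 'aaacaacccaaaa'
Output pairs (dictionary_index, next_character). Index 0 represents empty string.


LZ78 encoding steps:
Dictionary: {0: ''}
Step 1: w='' (idx 0), next='a' -> output (0, 'a'), add 'a' as idx 1
Step 2: w='a' (idx 1), next='a' -> output (1, 'a'), add 'aa' as idx 2
Step 3: w='' (idx 0), next='c' -> output (0, 'c'), add 'c' as idx 3
Step 4: w='aa' (idx 2), next='c' -> output (2, 'c'), add 'aac' as idx 4
Step 5: w='c' (idx 3), next='c' -> output (3, 'c'), add 'cc' as idx 5
Step 6: w='aa' (idx 2), next='a' -> output (2, 'a'), add 'aaa' as idx 6
Step 7: w='a' (idx 1), end of input -> output (1, '')


Encoded: [(0, 'a'), (1, 'a'), (0, 'c'), (2, 'c'), (3, 'c'), (2, 'a'), (1, '')]


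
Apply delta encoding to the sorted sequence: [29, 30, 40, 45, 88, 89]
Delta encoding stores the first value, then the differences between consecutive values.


First value: 29
Deltas:
  30 - 29 = 1
  40 - 30 = 10
  45 - 40 = 5
  88 - 45 = 43
  89 - 88 = 1


Delta encoded: [29, 1, 10, 5, 43, 1]


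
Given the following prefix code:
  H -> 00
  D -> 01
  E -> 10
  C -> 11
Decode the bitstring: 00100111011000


Decoding step by step:
Bits 00 -> H
Bits 10 -> E
Bits 01 -> D
Bits 11 -> C
Bits 01 -> D
Bits 10 -> E
Bits 00 -> H


Decoded message: HEDCDEH


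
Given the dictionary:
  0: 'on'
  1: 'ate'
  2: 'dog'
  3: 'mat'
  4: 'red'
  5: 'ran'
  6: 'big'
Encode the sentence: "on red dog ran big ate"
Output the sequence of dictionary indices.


Look up each word in the dictionary:
  'on' -> 0
  'red' -> 4
  'dog' -> 2
  'ran' -> 5
  'big' -> 6
  'ate' -> 1

Encoded: [0, 4, 2, 5, 6, 1]


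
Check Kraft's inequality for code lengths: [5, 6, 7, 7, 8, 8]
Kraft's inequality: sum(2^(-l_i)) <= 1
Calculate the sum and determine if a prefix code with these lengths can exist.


Sum = 2^(-5) + 2^(-6) + 2^(-7) + 2^(-7) + 2^(-8) + 2^(-8)
    = 0.03125 + 0.015625 + 0.0078125 + 0.0078125 + 0.00390625 + 0.00390625
    = 18/256 = 0.0703125
Since 0.0703125 <= 1, Kraft's inequality IS satisfied.
A prefix code with these lengths CAN exist.

Kraft sum = 0.0703125. Satisfied.


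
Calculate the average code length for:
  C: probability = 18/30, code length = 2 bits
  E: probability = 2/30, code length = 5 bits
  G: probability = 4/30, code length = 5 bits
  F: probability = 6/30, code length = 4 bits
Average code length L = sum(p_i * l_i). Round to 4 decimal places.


Weighted contributions p_i * l_i:
  C: (18/30) * 2 = 36/30
  E: (2/30) * 5 = 10/30
  G: (4/30) * 5 = 20/30
  F: (6/30) * 4 = 24/30
Sum = (36 + 10 + 20 + 24)/30 = 90/30

L = 90/30 = 3.0000 bits/symbol


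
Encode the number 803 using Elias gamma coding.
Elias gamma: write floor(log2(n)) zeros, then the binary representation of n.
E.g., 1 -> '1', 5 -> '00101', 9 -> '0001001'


num_bits = floor(log2(803)) + 1 = 10
leading_zeros = num_bits - 1 = 9
binary(803) = 1100100011

Elias gamma(803) = '000000000' + '1100100011' = 0000000001100100011 (19 bits)


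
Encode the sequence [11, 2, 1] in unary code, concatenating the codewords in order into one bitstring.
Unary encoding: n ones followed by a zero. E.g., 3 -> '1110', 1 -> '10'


Encode each number as n ones followed by a terminating 0:
  11 -> 111111111110 (12 bits)
  2 -> 110 (3 bits)
  1 -> 10 (2 bits)
Total length = 12 + 3 + 2 = 17 bits.

Unary([11, 2, 1]) = 11111111111011010 (17 bits)


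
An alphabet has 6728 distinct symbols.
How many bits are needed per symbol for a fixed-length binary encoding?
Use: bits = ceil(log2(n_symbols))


log2(6728) = 12.716
Bracket: 2^12 = 4096 < 6728 <= 2^13 = 8192
So ceil(log2(6728)) = 13

bits = ceil(log2(6728)) = ceil(12.716) = 13 bits


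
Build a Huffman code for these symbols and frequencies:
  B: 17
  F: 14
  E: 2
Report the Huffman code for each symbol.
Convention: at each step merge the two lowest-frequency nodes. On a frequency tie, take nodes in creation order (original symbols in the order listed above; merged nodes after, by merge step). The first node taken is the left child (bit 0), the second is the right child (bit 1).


Huffman tree construction:
Step 1: Merge E(2) + F(14) = 16
Step 2: Merge (E+F)(16) + B(17) = 33
Read each symbol's code off the tree from the root (left child = 0, right child = 1).

Codes:
  B: 1 (length 1)
  F: 01 (length 2)
  E: 00 (length 2)
Average code length: 49/33 = 1.4848 bits/symbol


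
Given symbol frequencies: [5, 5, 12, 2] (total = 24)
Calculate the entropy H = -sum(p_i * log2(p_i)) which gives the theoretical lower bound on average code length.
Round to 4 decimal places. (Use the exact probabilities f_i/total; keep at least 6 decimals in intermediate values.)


Per-symbol terms -p_i * log2(p_i) with p_i = f_i/24:
  p = 5/24 = 0.208333: log2(p) = -2.263034, -p*log2(p) = 0.471466
  p = 5/24 = 0.208333: log2(p) = -2.263034, -p*log2(p) = 0.471466
  p = 12/24 = 0.500000: log2(p) = -1.000000, -p*log2(p) = 0.500000
  p = 2/24 = 0.083333: log2(p) = -3.584963, -p*log2(p) = 0.298747
H = 0.471466 + 0.471466 + 0.500000 + 0.298747 = 1.741679

H = 1.7417 bits/symbol


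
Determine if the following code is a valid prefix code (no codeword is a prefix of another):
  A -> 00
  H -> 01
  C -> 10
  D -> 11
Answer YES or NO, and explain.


Checking each pair (does one codeword prefix another?):
  A='00' vs H='01': no prefix
  A='00' vs C='10': no prefix
  A='00' vs D='11': no prefix
  H='01' vs A='00': no prefix
  H='01' vs C='10': no prefix
  H='01' vs D='11': no prefix
  C='10' vs A='00': no prefix
  C='10' vs H='01': no prefix
  C='10' vs D='11': no prefix
  D='11' vs A='00': no prefix
  D='11' vs H='01': no prefix
  D='11' vs C='10': no prefix
No violation found over all pairs.

YES -- this is a valid prefix code. No codeword is a prefix of any other codeword.


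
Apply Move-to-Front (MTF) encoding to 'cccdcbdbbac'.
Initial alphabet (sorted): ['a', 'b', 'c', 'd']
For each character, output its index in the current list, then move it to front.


MTF encoding:
'c': index 2 in ['a', 'b', 'c', 'd'] -> ['c', 'a', 'b', 'd']
'c': index 0 in ['c', 'a', 'b', 'd'] -> ['c', 'a', 'b', 'd']
'c': index 0 in ['c', 'a', 'b', 'd'] -> ['c', 'a', 'b', 'd']
'd': index 3 in ['c', 'a', 'b', 'd'] -> ['d', 'c', 'a', 'b']
'c': index 1 in ['d', 'c', 'a', 'b'] -> ['c', 'd', 'a', 'b']
'b': index 3 in ['c', 'd', 'a', 'b'] -> ['b', 'c', 'd', 'a']
'd': index 2 in ['b', 'c', 'd', 'a'] -> ['d', 'b', 'c', 'a']
'b': index 1 in ['d', 'b', 'c', 'a'] -> ['b', 'd', 'c', 'a']
'b': index 0 in ['b', 'd', 'c', 'a'] -> ['b', 'd', 'c', 'a']
'a': index 3 in ['b', 'd', 'c', 'a'] -> ['a', 'b', 'd', 'c']
'c': index 3 in ['a', 'b', 'd', 'c'] -> ['c', 'a', 'b', 'd']


Output: [2, 0, 0, 3, 1, 3, 2, 1, 0, 3, 3]


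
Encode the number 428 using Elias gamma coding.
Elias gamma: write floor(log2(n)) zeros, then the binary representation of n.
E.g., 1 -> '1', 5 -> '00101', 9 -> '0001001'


num_bits = floor(log2(428)) + 1 = 9
leading_zeros = num_bits - 1 = 8
binary(428) = 110101100

Elias gamma(428) = '00000000' + '110101100' = 00000000110101100 (17 bits)


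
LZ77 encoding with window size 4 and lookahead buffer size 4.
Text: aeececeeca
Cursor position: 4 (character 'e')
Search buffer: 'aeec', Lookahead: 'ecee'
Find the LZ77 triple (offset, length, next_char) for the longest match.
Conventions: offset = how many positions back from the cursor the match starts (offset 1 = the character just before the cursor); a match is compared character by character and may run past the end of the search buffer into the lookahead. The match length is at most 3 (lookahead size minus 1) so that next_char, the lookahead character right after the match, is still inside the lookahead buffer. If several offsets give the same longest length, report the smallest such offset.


Try each offset into the search buffer:
  offset=1 (pos 3, char 'c'): match length 0
  offset=2 (pos 2, char 'e'): match length 3
  offset=3 (pos 1, char 'e'): match length 1
  offset=4 (pos 0, char 'a'): match length 0
Longest match has length 3 at offset 2.
next_char = character at position 4 + 3 = 7 -> 'e'

Best match: offset=2, length=3 (matching 'ece' starting at position 2)
LZ77 triple: (2, 3, 'e')


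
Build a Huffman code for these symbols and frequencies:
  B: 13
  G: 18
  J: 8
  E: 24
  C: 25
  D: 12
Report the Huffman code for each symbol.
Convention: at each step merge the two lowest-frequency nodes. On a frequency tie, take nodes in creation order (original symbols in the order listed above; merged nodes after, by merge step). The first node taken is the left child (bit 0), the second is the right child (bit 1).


Huffman tree construction:
Step 1: Merge J(8) + D(12) = 20
Step 2: Merge B(13) + G(18) = 31
Step 3: Merge (J+D)(20) + E(24) = 44
Step 4: Merge C(25) + (B+G)(31) = 56
Step 5: Merge ((J+D)+E)(44) + (C+(B+G))(56) = 100
Read each symbol's code off the tree from the root (left child = 0, right child = 1).

Codes:
  B: 110 (length 3)
  G: 111 (length 3)
  J: 000 (length 3)
  E: 01 (length 2)
  C: 10 (length 2)
  D: 001 (length 3)
Average code length: 251/100 = 2.5100 bits/symbol


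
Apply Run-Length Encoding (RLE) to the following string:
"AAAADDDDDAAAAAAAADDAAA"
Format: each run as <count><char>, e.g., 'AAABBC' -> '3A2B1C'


Scanning runs left to right:
  i=0: run of 'A' x 4 -> '4A'
  i=4: run of 'D' x 5 -> '5D'
  i=9: run of 'A' x 8 -> '8A'
  i=17: run of 'D' x 2 -> '2D'
  i=19: run of 'A' x 3 -> '3A'

RLE = 4A5D8A2D3A


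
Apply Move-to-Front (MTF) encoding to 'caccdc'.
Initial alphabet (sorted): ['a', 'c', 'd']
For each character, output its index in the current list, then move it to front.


MTF encoding:
'c': index 1 in ['a', 'c', 'd'] -> ['c', 'a', 'd']
'a': index 1 in ['c', 'a', 'd'] -> ['a', 'c', 'd']
'c': index 1 in ['a', 'c', 'd'] -> ['c', 'a', 'd']
'c': index 0 in ['c', 'a', 'd'] -> ['c', 'a', 'd']
'd': index 2 in ['c', 'a', 'd'] -> ['d', 'c', 'a']
'c': index 1 in ['d', 'c', 'a'] -> ['c', 'd', 'a']


Output: [1, 1, 1, 0, 2, 1]


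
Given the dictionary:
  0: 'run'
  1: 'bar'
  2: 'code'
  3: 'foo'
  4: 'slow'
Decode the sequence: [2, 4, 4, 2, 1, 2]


Look up each index in the dictionary:
  2 -> 'code'
  4 -> 'slow'
  4 -> 'slow'
  2 -> 'code'
  1 -> 'bar'
  2 -> 'code'

Decoded: "code slow slow code bar code"


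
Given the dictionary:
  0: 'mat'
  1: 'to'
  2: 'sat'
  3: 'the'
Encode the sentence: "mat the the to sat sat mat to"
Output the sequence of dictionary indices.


Look up each word in the dictionary:
  'mat' -> 0
  'the' -> 3
  'the' -> 3
  'to' -> 1
  'sat' -> 2
  'sat' -> 2
  'mat' -> 0
  'to' -> 1

Encoded: [0, 3, 3, 1, 2, 2, 0, 1]


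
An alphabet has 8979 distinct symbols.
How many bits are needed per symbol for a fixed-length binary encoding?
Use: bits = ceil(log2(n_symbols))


log2(8979) = 13.1323
Bracket: 2^13 = 8192 < 8979 <= 2^14 = 16384
So ceil(log2(8979)) = 14

bits = ceil(log2(8979)) = ceil(13.1323) = 14 bits


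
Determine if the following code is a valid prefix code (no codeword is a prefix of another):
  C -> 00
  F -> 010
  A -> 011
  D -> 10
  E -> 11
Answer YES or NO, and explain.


Checking each pair (does one codeword prefix another?):
  C='00' vs F='010': no prefix
  C='00' vs A='011': no prefix
  C='00' vs D='10': no prefix
  C='00' vs E='11': no prefix
  F='010' vs C='00': no prefix
  F='010' vs A='011': no prefix
  F='010' vs D='10': no prefix
  F='010' vs E='11': no prefix
  A='011' vs C='00': no prefix
  A='011' vs F='010': no prefix
  A='011' vs D='10': no prefix
  A='011' vs E='11': no prefix
  D='10' vs C='00': no prefix
  D='10' vs F='010': no prefix
  D='10' vs A='011': no prefix
  D='10' vs E='11': no prefix
  E='11' vs C='00': no prefix
  E='11' vs F='010': no prefix
  E='11' vs A='011': no prefix
  E='11' vs D='10': no prefix
No violation found over all pairs.

YES -- this is a valid prefix code. No codeword is a prefix of any other codeword.


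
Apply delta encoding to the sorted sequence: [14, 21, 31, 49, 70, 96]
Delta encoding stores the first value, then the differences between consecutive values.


First value: 14
Deltas:
  21 - 14 = 7
  31 - 21 = 10
  49 - 31 = 18
  70 - 49 = 21
  96 - 70 = 26


Delta encoded: [14, 7, 10, 18, 21, 26]


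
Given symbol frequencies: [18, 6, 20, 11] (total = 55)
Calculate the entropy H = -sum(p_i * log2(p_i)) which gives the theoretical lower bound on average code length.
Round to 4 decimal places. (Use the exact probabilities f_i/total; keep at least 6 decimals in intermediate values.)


Per-symbol terms -p_i * log2(p_i) with p_i = f_i/55:
  p = 18/55 = 0.327273: log2(p) = -1.611435, -p*log2(p) = 0.527379
  p = 6/55 = 0.109091: log2(p) = -3.196397, -p*log2(p) = 0.348698
  p = 20/55 = 0.363636: log2(p) = -1.459432, -p*log2(p) = 0.530702
  p = 11/55 = 0.200000: log2(p) = -2.321928, -p*log2(p) = 0.464386
H = 0.527379 + 0.348698 + 0.530702 + 0.464386 = 1.871165

H = 1.8712 bits/symbol


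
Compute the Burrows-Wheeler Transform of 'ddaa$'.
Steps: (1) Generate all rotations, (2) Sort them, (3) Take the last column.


Rotations (sorted):
  0: $ddaa -> last char: a
  1: a$dda -> last char: a
  2: aa$dd -> last char: d
  3: daa$d -> last char: d
  4: ddaa$ -> last char: $


BWT = aadd$


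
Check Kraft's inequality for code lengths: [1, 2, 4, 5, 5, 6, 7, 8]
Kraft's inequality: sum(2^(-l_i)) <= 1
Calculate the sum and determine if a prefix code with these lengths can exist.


Sum = 2^(-1) + 2^(-2) + 2^(-4) + 2^(-5) + 2^(-5) + 2^(-6) + 2^(-7) + 2^(-8)
    = 0.5 + 0.25 + 0.0625 + 0.03125 + 0.03125 + 0.015625 + 0.0078125 + 0.00390625
    = 231/256 = 0.90234375
Since 0.90234375 <= 1, Kraft's inequality IS satisfied.
A prefix code with these lengths CAN exist.

Kraft sum = 0.90234375. Satisfied.


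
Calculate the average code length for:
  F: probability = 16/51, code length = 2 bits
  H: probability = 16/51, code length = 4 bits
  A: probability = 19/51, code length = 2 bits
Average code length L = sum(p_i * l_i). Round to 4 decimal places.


Weighted contributions p_i * l_i:
  F: (16/51) * 2 = 32/51
  H: (16/51) * 4 = 64/51
  A: (19/51) * 2 = 38/51
Sum = (32 + 64 + 38)/51 = 134/51

L = 134/51 = 2.6275 bits/symbol


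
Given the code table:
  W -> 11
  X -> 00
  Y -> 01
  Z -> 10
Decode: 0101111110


Decoding:
01 -> Y
01 -> Y
11 -> W
11 -> W
10 -> Z


Result: YYWWZ


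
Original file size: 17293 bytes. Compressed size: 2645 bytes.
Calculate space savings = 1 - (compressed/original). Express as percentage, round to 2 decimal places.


ratio = compressed/original = 2645/17293 = 0.152952
savings = 1 - ratio = 1 - 0.152952 = 0.847048
as a percentage: 0.847048 * 100 = 84.7%

Space savings = 1 - 2645/17293 = 84.7%


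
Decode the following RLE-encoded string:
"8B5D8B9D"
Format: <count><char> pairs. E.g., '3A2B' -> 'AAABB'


Expanding each <count><char> pair:
  8B -> 'BBBBBBBB'
  5D -> 'DDDDD'
  8B -> 'BBBBBBBB'
  9D -> 'DDDDDDDDD'

Decoded = BBBBBBBBDDDDDBBBBBBBBDDDDDDDDD


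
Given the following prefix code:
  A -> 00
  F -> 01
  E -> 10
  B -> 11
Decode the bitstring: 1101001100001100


Decoding step by step:
Bits 11 -> B
Bits 01 -> F
Bits 00 -> A
Bits 11 -> B
Bits 00 -> A
Bits 00 -> A
Bits 11 -> B
Bits 00 -> A


Decoded message: BFABAABA


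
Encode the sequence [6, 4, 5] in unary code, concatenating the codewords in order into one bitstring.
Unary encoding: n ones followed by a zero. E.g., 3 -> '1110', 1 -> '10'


Encode each number as n ones followed by a terminating 0:
  6 -> 1111110 (7 bits)
  4 -> 11110 (5 bits)
  5 -> 111110 (6 bits)
Total length = 7 + 5 + 6 = 18 bits.

Unary([6, 4, 5]) = 111111011110111110 (18 bits)


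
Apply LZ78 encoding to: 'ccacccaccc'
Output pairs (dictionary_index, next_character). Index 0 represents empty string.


LZ78 encoding steps:
Dictionary: {0: ''}
Step 1: w='' (idx 0), next='c' -> output (0, 'c'), add 'c' as idx 1
Step 2: w='c' (idx 1), next='a' -> output (1, 'a'), add 'ca' as idx 2
Step 3: w='c' (idx 1), next='c' -> output (1, 'c'), add 'cc' as idx 3
Step 4: w='ca' (idx 2), next='c' -> output (2, 'c'), add 'cac' as idx 4
Step 5: w='cc' (idx 3), end of input -> output (3, '')


Encoded: [(0, 'c'), (1, 'a'), (1, 'c'), (2, 'c'), (3, '')]


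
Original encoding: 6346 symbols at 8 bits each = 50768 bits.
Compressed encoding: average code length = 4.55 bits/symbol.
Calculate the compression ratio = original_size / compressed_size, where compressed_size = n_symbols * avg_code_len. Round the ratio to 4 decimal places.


original_size = n_symbols * orig_bits = 6346 * 8 = 50768 bits
compressed_size = n_symbols * avg_code_len = 6346 * 4.55 = 28874.3 bits
ratio = original_size / compressed_size = 50768 / 28874.3 = 1.7582

Compression ratio = 1.7582


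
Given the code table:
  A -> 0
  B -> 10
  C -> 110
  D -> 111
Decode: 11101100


Decoding:
111 -> D
0 -> A
110 -> C
0 -> A


Result: DACA


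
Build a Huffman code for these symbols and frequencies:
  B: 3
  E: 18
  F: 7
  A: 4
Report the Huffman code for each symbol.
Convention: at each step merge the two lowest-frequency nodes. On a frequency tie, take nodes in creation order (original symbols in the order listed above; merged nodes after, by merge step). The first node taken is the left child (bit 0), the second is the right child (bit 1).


Huffman tree construction:
Step 1: Merge B(3) + A(4) = 7
Step 2: Merge F(7) + (B+A)(7) = 14
Step 3: Merge (F+(B+A))(14) + E(18) = 32
Read each symbol's code off the tree from the root (left child = 0, right child = 1).

Codes:
  B: 010 (length 3)
  E: 1 (length 1)
  F: 00 (length 2)
  A: 011 (length 3)
Average code length: 53/32 = 1.6563 bits/symbol


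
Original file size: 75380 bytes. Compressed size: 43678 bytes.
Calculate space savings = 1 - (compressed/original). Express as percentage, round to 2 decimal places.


ratio = compressed/original = 43678/75380 = 0.579438
savings = 1 - ratio = 1 - 0.579438 = 0.420562
as a percentage: 0.420562 * 100 = 42.06%

Space savings = 1 - 43678/75380 = 42.06%


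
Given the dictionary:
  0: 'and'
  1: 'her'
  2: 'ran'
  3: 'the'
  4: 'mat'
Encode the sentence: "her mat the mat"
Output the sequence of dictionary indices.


Look up each word in the dictionary:
  'her' -> 1
  'mat' -> 4
  'the' -> 3
  'mat' -> 4

Encoded: [1, 4, 3, 4]


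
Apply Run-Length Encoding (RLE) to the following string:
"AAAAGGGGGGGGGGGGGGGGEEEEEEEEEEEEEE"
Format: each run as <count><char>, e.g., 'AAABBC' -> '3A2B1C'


Scanning runs left to right:
  i=0: run of 'A' x 4 -> '4A'
  i=4: run of 'G' x 16 -> '16G'
  i=20: run of 'E' x 14 -> '14E'

RLE = 4A16G14E


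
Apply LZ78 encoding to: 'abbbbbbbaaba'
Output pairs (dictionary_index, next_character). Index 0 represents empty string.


LZ78 encoding steps:
Dictionary: {0: ''}
Step 1: w='' (idx 0), next='a' -> output (0, 'a'), add 'a' as idx 1
Step 2: w='' (idx 0), next='b' -> output (0, 'b'), add 'b' as idx 2
Step 3: w='b' (idx 2), next='b' -> output (2, 'b'), add 'bb' as idx 3
Step 4: w='bb' (idx 3), next='b' -> output (3, 'b'), add 'bbb' as idx 4
Step 5: w='b' (idx 2), next='a' -> output (2, 'a'), add 'ba' as idx 5
Step 6: w='a' (idx 1), next='b' -> output (1, 'b'), add 'ab' as idx 6
Step 7: w='a' (idx 1), end of input -> output (1, '')


Encoded: [(0, 'a'), (0, 'b'), (2, 'b'), (3, 'b'), (2, 'a'), (1, 'b'), (1, '')]


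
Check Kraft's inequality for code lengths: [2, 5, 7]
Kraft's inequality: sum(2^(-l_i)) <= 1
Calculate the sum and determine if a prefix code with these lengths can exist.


Sum = 2^(-2) + 2^(-5) + 2^(-7)
    = 0.25 + 0.03125 + 0.0078125
    = 37/128 = 0.2890625
Since 0.2890625 <= 1, Kraft's inequality IS satisfied.
A prefix code with these lengths CAN exist.

Kraft sum = 0.2890625. Satisfied.


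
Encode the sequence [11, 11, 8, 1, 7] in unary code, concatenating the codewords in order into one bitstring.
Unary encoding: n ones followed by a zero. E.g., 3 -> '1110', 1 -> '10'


Encode each number as n ones followed by a terminating 0:
  11 -> 111111111110 (12 bits)
  11 -> 111111111110 (12 bits)
  8 -> 111111110 (9 bits)
  1 -> 10 (2 bits)
  7 -> 11111110 (8 bits)
Total length = 12 + 12 + 9 + 2 + 8 = 43 bits.

Unary([11, 11, 8, 1, 7]) = 1111111111101111111111101111111101011111110 (43 bits)


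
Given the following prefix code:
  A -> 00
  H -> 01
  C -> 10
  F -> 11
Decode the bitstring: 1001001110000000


Decoding step by step:
Bits 10 -> C
Bits 01 -> H
Bits 00 -> A
Bits 11 -> F
Bits 10 -> C
Bits 00 -> A
Bits 00 -> A
Bits 00 -> A


Decoded message: CHAFCAAA


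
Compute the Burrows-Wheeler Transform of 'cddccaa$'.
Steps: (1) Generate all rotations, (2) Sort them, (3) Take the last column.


Rotations (sorted):
  0: $cddccaa -> last char: a
  1: a$cddcca -> last char: a
  2: aa$cddcc -> last char: c
  3: caa$cddc -> last char: c
  4: ccaa$cdd -> last char: d
  5: cddccaa$ -> last char: $
  6: dccaa$cd -> last char: d
  7: ddccaa$c -> last char: c


BWT = aaccd$dc


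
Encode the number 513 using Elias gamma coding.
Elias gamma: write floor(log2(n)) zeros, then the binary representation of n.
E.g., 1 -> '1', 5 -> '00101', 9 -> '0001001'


num_bits = floor(log2(513)) + 1 = 10
leading_zeros = num_bits - 1 = 9
binary(513) = 1000000001

Elias gamma(513) = '000000000' + '1000000001' = 0000000001000000001 (19 bits)


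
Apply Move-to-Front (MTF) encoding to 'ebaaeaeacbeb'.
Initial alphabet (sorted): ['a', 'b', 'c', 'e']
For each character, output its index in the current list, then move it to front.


MTF encoding:
'e': index 3 in ['a', 'b', 'c', 'e'] -> ['e', 'a', 'b', 'c']
'b': index 2 in ['e', 'a', 'b', 'c'] -> ['b', 'e', 'a', 'c']
'a': index 2 in ['b', 'e', 'a', 'c'] -> ['a', 'b', 'e', 'c']
'a': index 0 in ['a', 'b', 'e', 'c'] -> ['a', 'b', 'e', 'c']
'e': index 2 in ['a', 'b', 'e', 'c'] -> ['e', 'a', 'b', 'c']
'a': index 1 in ['e', 'a', 'b', 'c'] -> ['a', 'e', 'b', 'c']
'e': index 1 in ['a', 'e', 'b', 'c'] -> ['e', 'a', 'b', 'c']
'a': index 1 in ['e', 'a', 'b', 'c'] -> ['a', 'e', 'b', 'c']
'c': index 3 in ['a', 'e', 'b', 'c'] -> ['c', 'a', 'e', 'b']
'b': index 3 in ['c', 'a', 'e', 'b'] -> ['b', 'c', 'a', 'e']
'e': index 3 in ['b', 'c', 'a', 'e'] -> ['e', 'b', 'c', 'a']
'b': index 1 in ['e', 'b', 'c', 'a'] -> ['b', 'e', 'c', 'a']


Output: [3, 2, 2, 0, 2, 1, 1, 1, 3, 3, 3, 1]


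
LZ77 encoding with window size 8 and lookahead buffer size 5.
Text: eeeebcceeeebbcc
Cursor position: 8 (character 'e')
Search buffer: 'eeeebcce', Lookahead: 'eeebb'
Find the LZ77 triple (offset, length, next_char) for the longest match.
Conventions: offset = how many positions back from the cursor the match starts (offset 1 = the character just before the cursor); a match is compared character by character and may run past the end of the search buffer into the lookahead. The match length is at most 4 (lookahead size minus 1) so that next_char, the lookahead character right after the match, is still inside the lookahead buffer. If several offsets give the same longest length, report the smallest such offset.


Try each offset into the search buffer:
  offset=1 (pos 7, char 'e'): match length 3
  offset=2 (pos 6, char 'c'): match length 0
  offset=3 (pos 5, char 'c'): match length 0
  offset=4 (pos 4, char 'b'): match length 0
  offset=5 (pos 3, char 'e'): match length 1
  offset=6 (pos 2, char 'e'): match length 2
  offset=7 (pos 1, char 'e'): match length 4
  offset=8 (pos 0, char 'e'): match length 3
Longest match has length 4 at offset 7.
next_char = character at position 8 + 4 = 12 -> 'b'

Best match: offset=7, length=4 (matching 'eeeb' starting at position 1)
LZ77 triple: (7, 4, 'b')


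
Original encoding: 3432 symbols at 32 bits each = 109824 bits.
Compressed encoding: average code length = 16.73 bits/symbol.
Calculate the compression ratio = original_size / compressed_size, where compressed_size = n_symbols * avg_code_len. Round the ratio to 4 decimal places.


original_size = n_symbols * orig_bits = 3432 * 32 = 109824 bits
compressed_size = n_symbols * avg_code_len = 3432 * 16.73 = 57417.36 bits
ratio = original_size / compressed_size = 109824 / 57417.36 = 1.9127

Compression ratio = 1.9127


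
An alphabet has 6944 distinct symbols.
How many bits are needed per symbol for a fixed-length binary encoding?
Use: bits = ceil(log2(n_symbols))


log2(6944) = 12.7616
Bracket: 2^12 = 4096 < 6944 <= 2^13 = 8192
So ceil(log2(6944)) = 13

bits = ceil(log2(6944)) = ceil(12.7616) = 13 bits


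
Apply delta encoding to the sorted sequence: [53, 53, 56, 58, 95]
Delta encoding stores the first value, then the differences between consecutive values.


First value: 53
Deltas:
  53 - 53 = 0
  56 - 53 = 3
  58 - 56 = 2
  95 - 58 = 37


Delta encoded: [53, 0, 3, 2, 37]


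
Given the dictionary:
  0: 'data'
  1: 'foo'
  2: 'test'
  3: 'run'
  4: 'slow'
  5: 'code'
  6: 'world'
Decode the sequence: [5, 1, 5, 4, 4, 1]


Look up each index in the dictionary:
  5 -> 'code'
  1 -> 'foo'
  5 -> 'code'
  4 -> 'slow'
  4 -> 'slow'
  1 -> 'foo'

Decoded: "code foo code slow slow foo"


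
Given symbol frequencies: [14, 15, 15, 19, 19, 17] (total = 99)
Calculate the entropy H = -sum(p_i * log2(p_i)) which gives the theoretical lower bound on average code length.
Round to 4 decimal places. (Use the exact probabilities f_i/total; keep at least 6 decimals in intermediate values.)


Per-symbol terms -p_i * log2(p_i) with p_i = f_i/99:
  p = 14/99 = 0.141414: log2(p) = -2.822002, -p*log2(p) = 0.399071
  p = 15/99 = 0.151515: log2(p) = -2.722466, -p*log2(p) = 0.412495
  p = 15/99 = 0.151515: log2(p) = -2.722466, -p*log2(p) = 0.412495
  p = 19/99 = 0.191919: log2(p) = -2.381429, -p*log2(p) = 0.457042
  p = 19/99 = 0.191919: log2(p) = -2.381429, -p*log2(p) = 0.457042
  p = 17/99 = 0.171717: log2(p) = -2.541894, -p*log2(p) = 0.436487
H = 0.399071 + 0.412495 + 0.412495 + 0.457042 + 0.457042 + 0.436487 = 2.574632

H = 2.5746 bits/symbol


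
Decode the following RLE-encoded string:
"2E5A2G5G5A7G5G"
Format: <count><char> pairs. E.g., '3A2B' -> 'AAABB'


Expanding each <count><char> pair:
  2E -> 'EE'
  5A -> 'AAAAA'
  2G -> 'GG'
  5G -> 'GGGGG'
  5A -> 'AAAAA'
  7G -> 'GGGGGGG'
  5G -> 'GGGGG'

Decoded = EEAAAAAGGGGGGGAAAAAGGGGGGGGGGGG


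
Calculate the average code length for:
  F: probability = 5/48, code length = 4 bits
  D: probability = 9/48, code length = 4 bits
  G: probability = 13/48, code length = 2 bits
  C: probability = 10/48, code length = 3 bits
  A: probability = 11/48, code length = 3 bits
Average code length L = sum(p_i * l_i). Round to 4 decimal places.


Weighted contributions p_i * l_i:
  F: (5/48) * 4 = 20/48
  D: (9/48) * 4 = 36/48
  G: (13/48) * 2 = 26/48
  C: (10/48) * 3 = 30/48
  A: (11/48) * 3 = 33/48
Sum = (20 + 36 + 26 + 30 + 33)/48 = 145/48

L = 145/48 = 3.0208 bits/symbol


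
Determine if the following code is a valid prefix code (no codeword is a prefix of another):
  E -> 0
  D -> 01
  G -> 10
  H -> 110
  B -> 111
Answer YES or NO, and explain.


Checking each pair (does one codeword prefix another?):
  E='0' vs D='01': prefix -- VIOLATION

NO -- this is NOT a valid prefix code. E (0) is a prefix of D (01).


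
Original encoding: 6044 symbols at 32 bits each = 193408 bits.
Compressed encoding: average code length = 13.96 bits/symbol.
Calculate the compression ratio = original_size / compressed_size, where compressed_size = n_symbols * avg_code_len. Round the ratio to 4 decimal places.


original_size = n_symbols * orig_bits = 6044 * 32 = 193408 bits
compressed_size = n_symbols * avg_code_len = 6044 * 13.96 = 84374.24 bits
ratio = original_size / compressed_size = 193408 / 84374.24 = 2.2923

Compression ratio = 2.2923


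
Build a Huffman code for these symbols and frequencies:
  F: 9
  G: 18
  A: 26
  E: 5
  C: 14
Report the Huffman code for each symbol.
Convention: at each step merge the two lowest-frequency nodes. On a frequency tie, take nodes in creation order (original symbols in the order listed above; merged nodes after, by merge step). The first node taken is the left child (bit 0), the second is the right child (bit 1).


Huffman tree construction:
Step 1: Merge E(5) + F(9) = 14
Step 2: Merge C(14) + (E+F)(14) = 28
Step 3: Merge G(18) + A(26) = 44
Step 4: Merge (C+(E+F))(28) + (G+A)(44) = 72
Read each symbol's code off the tree from the root (left child = 0, right child = 1).

Codes:
  F: 011 (length 3)
  G: 10 (length 2)
  A: 11 (length 2)
  E: 010 (length 3)
  C: 00 (length 2)
Average code length: 158/72 = 2.1944 bits/symbol


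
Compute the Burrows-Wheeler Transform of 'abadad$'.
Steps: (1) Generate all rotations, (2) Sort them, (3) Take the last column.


Rotations (sorted):
  0: $abadad -> last char: d
  1: abadad$ -> last char: $
  2: ad$abad -> last char: d
  3: adad$ab -> last char: b
  4: badad$a -> last char: a
  5: d$abada -> last char: a
  6: dad$aba -> last char: a


BWT = d$dbaaa


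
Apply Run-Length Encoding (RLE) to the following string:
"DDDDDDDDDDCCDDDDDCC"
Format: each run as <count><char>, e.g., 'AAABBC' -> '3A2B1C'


Scanning runs left to right:
  i=0: run of 'D' x 10 -> '10D'
  i=10: run of 'C' x 2 -> '2C'
  i=12: run of 'D' x 5 -> '5D'
  i=17: run of 'C' x 2 -> '2C'

RLE = 10D2C5D2C


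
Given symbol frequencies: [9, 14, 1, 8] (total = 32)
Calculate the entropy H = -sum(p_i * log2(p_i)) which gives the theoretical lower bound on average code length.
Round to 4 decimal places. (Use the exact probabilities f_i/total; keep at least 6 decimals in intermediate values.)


Per-symbol terms -p_i * log2(p_i) with p_i = f_i/32:
  p = 9/32 = 0.281250: log2(p) = -1.830075, -p*log2(p) = 0.514709
  p = 14/32 = 0.437500: log2(p) = -1.192645, -p*log2(p) = 0.521782
  p = 1/32 = 0.031250: log2(p) = -5.000000, -p*log2(p) = 0.156250
  p = 8/32 = 0.250000: log2(p) = -2.000000, -p*log2(p) = 0.500000
H = 0.514709 + 0.521782 + 0.156250 + 0.500000 = 1.692741

H = 1.6927 bits/symbol
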